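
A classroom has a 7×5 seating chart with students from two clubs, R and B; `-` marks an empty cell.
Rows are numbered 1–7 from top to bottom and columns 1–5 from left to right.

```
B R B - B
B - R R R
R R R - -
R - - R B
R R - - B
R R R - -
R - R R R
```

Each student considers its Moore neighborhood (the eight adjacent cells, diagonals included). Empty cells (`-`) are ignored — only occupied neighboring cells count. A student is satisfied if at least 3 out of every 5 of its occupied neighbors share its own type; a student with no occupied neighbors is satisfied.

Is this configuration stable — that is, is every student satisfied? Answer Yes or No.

Row 1: (1,1)B 1/2 ✗ · (1,2)R 1/4 ✗ · (1,3)B 0/3 ✗ · (1,5)B 0/2 ✗
Row 2: (2,1)B 1/4 ✗ · (2,3)R 4/5 ✓ · (2,4)R 3/5 ✓ · (2,5)R 1/2 ✗
Row 3: (3,1)R 2/3 ✓ · (3,2)R 4/5 ✓ · (3,3)R 4/4 ✓
Row 4: (4,1)R 4/4 ✓ · (4,4)R 1/3 ✗ · (4,5)B 1/2 ✗
Row 5: (5,1)R 4/4 ✓ · (5,2)R 5/5 ✓ · (5,5)B 1/2 ✗
Row 6: (6,1)R 4/4 ✓ · (6,2)R 6/6 ✓ · (6,3)R 4/4 ✓
Row 7: (7,1)R 2/2 ✓ · (7,3)R 3/3 ✓ · (7,4)R 3/3 ✓ · (7,5)R 1/1 ✓
For instance (1,1) has only 1/2 same-type neighbors, below 3/5.

No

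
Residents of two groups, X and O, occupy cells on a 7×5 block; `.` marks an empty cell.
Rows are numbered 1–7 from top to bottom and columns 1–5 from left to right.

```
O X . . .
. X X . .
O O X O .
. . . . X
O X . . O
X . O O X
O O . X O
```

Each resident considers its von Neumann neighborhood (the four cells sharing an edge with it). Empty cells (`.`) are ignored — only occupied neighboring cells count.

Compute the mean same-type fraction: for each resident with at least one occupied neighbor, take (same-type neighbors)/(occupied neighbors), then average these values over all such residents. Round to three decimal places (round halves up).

Row 1: (1,1)O 0/1 · (1,2)X 1/2
Row 2: (2,2)X 2/3 · (2,3)X 2/2
Row 3: (3,1)O 1/1 · (3,2)O 1/3 · (3,3)X 1/3 · (3,4)O 0/1
Row 4: (4,5)X 0/1
Row 5: (5,1)O 0/2 · (5,2)X 0/1 · (5,5)O 0/2
Row 6: (6,1)X 0/2 · (6,3)O 1/1 · (6,4)O 1/3 · (6,5)X 0/3
Row 7: (7,1)O 1/2 · (7,2)O 1/1 · (7,4)X 0/2 · (7,5)O 0/2
Sum over 20 residents: 0/1 + 1/2 + 2/3 + 2/2 + 1/1 + 1/3 + 1/3 + 0/1 + 0/1 + 0/2 + 0/1 + 0/2 + 0/2 + 1/1 + 1/3 + 0/3 + 1/2 + 1/1 + 0/2 + 0/2 = 20/3; mean = 20/3 ÷ 20 = 1/3 = 0.333333… → 0.333.

0.333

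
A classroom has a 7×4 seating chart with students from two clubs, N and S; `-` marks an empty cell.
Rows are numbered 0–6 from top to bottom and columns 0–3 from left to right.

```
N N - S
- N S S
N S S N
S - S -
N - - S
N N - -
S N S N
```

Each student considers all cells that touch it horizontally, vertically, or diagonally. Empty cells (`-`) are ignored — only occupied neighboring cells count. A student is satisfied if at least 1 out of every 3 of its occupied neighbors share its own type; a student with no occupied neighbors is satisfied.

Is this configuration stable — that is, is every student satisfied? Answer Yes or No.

No

Row 0: (0,0)N 2/2 satisfied · (0,1)N 2/3 satisfied · (0,3)S 2/2 satisfied
Row 1: (1,1)N 3/6 satisfied · (1,2)S 4/7 satisfied · (1,3)S 3/4 satisfied
Row 2: (2,0)N 1/3 satisfied · (2,1)S 4/6 satisfied · (2,2)S 4/6 satisfied · (2,3)N 0/4 not
Row 3: (3,0)S 1/3 satisfied · (3,2)S 3/4 satisfied
Row 4: (4,0)N 2/3 satisfied · (4,3)S 1/1 satisfied
Row 5: (5,0)N 3/4 satisfied · (5,1)N 3/5 satisfied
Row 6: (6,0)S 0/3 not · (6,1)N 2/4 satisfied · (6,2)S 0/3 not · (6,3)N 0/1 not
For instance (2,3) has only 0/4 same-type neighbors, below 1/3.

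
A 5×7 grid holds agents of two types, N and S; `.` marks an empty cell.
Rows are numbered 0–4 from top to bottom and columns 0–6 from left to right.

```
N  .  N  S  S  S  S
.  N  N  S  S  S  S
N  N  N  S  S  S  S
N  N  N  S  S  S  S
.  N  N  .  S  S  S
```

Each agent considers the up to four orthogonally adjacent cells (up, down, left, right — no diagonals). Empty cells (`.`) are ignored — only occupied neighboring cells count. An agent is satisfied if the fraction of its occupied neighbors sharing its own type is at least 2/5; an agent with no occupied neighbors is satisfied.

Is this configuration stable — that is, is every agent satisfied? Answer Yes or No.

(0,0)N 0/0 ✓
(0,2)N 1/2 ✓
(0,3)S 2/3 ✓
(0,4)S 3/3 ✓
(0,5)S 3/3 ✓
(0,6)S 2/2 ✓
(1,1)N 2/2 ✓
(1,2)N 3/4 ✓
(1,3)S 3/4 ✓
(1,4)S 4/4 ✓
(1,5)S 4/4 ✓
(1,6)S 3/3 ✓
(2,0)N 2/2 ✓
(2,1)N 4/4 ✓
(2,2)N 3/4 ✓
(2,3)S 3/4 ✓
(2,4)S 4/4 ✓
(2,5)S 4/4 ✓
(2,6)S 3/3 ✓
(3,0)N 2/2 ✓
(3,1)N 4/4 ✓
(3,2)N 3/4 ✓
(3,3)S 2/3 ✓
(3,4)S 4/4 ✓
(3,5)S 4/4 ✓
(3,6)S 3/3 ✓
(4,1)N 2/2 ✓
(4,2)N 2/2 ✓
(4,4)S 2/2 ✓
(4,5)S 3/3 ✓
(4,6)S 2/2 ✓
All meet the threshold, so the configuration is stable.

Yes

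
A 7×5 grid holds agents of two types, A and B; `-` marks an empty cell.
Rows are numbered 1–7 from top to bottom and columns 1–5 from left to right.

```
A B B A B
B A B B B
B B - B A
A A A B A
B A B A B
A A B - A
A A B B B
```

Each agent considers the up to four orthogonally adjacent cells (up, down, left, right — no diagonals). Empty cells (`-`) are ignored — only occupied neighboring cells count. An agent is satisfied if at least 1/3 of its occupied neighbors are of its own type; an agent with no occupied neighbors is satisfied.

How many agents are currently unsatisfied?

9

(1,1)A 0/2 unhappy
(1,2)B 1/3 ok
(1,3)B 2/3 ok
(1,4)A 0/3 unhappy
(1,5)B 1/2 ok
(2,1)B 1/3 ok
(2,2)A 0/4 unhappy
(2,3)B 2/3 ok
(2,4)B 3/4 ok
(2,5)B 2/3 ok
(3,1)B 2/3 ok
(3,2)B 1/3 ok
(3,4)B 2/3 ok
(3,5)A 1/3 ok
(4,1)A 1/3 ok
(4,2)A 3/4 ok
(4,3)A 1/3 ok
(4,4)B 1/4 unhappy
(4,5)A 1/3 ok
(5,1)B 0/3 unhappy
(5,2)A 2/4 ok
(5,3)B 1/4 unhappy
(5,4)A 0/3 unhappy
(5,5)B 0/3 unhappy
(6,1)A 2/3 ok
(6,2)A 3/4 ok
(6,3)B 2/3 ok
(6,5)A 0/2 unhappy
(7,1)A 2/2 ok
(7,2)A 2/3 ok
(7,3)B 2/3 ok
(7,4)B 2/2 ok
(7,5)B 1/2 ok
Unsatisfied: (1,1), (1,4), (2,2), (4,4), (5,1), (5,3), (5,4), (5,5), (6,5) — 9 in total.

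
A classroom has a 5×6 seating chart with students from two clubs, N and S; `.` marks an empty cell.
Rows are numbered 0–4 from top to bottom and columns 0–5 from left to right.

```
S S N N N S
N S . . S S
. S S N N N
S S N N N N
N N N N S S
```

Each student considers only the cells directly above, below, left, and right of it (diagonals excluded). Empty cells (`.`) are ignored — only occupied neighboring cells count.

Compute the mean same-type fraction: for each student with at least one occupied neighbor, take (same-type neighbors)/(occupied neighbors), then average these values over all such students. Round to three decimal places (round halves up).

0.599

(0,0)S 1/2
(0,1)S 2/3
(0,2)N 1/2
(0,3)N 2/2
(0,4)N 1/3
(0,5)S 1/2
(1,0)N 0/2
(1,1)S 2/3
(1,4)S 1/3
(1,5)S 2/3
(2,1)S 3/3
(2,2)S 1/3
(2,3)N 2/3
(2,4)N 3/4
(2,5)N 2/3
(3,0)S 1/2
(3,1)S 2/4
(3,2)N 2/4
(3,3)N 4/4
(3,4)N 3/4
(3,5)N 2/3
(4,0)N 1/2
(4,1)N 2/3
(4,2)N 3/3
(4,3)N 2/3
(4,4)S 1/3
(4,5)S 1/2
Sum over 27 students: 1/2 + 2/3 + 1/2 + 2/2 + 1/3 + 1/2 + 0/2 + 2/3 + 1/3 + 2/3 + 3/3 + 1/3 + 2/3 + 3/4 + 2/3 + 1/2 + 2/4 + 2/4 + 4/4 + 3/4 + 2/3 + 1/2 + 2/3 + 3/3 + 2/3 + 1/3 + 1/2 = 97/6; mean = 97/6 ÷ 27 = 97/162 = 0.598765… → 0.599.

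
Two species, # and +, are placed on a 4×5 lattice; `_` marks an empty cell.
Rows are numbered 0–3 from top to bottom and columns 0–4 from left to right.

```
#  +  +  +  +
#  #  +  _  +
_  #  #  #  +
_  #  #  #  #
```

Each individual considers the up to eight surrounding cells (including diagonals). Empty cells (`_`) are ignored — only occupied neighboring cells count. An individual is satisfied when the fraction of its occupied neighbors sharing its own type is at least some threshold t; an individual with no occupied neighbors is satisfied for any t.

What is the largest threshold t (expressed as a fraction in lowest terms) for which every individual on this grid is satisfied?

Row 0: (0,0)# 2/3 · (0,1)+ 2/5 · (0,2)+ 3/4 · (0,3)+ 4/4 · (0,4)+ 2/2
Row 1: (1,0)# 3/4 · (1,1)# 4/7 · (1,2)+ 3/7 · (1,4)+ 3/4
Row 2: (2,1)# 5/6 · (2,2)# 6/7 · (2,3)# 4/7 · (2,4)+ 1/4
Row 3: (3,1)# 3/3 · (3,2)# 5/5 · (3,3)# 4/5 · (3,4)# 2/3
The smallest same-type fraction is 1/4 at (2,4), which reduces to 1/4. Any threshold above that leaves this individual unsatisfied.

1/4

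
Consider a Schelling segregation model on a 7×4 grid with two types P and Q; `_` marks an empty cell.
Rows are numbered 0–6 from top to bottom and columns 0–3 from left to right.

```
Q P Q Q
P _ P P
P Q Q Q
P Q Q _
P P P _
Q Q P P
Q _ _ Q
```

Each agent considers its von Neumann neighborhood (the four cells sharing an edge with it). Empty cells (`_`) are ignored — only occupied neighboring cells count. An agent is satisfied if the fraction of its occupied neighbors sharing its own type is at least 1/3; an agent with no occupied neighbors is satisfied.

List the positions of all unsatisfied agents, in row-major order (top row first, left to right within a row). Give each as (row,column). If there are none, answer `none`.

(0,0)Q 0/2 ✗
(0,1)P 0/2 ✗
(0,2)Q 1/3 ✓
(0,3)Q 1/2 ✓
(1,0)P 1/2 ✓
(1,2)P 1/3 ✓
(1,3)P 1/3 ✓
(2,0)P 2/3 ✓
(2,1)Q 2/3 ✓
(2,2)Q 3/4 ✓
(2,3)Q 1/2 ✓
(3,0)P 2/3 ✓
(3,1)Q 2/4 ✓
(3,2)Q 2/3 ✓
(4,0)P 2/3 ✓
(4,1)P 2/4 ✓
(4,2)P 2/3 ✓
(5,0)Q 2/3 ✓
(5,1)Q 1/3 ✓
(5,2)P 2/3 ✓
(5,3)P 1/2 ✓
(6,0)Q 1/1 ✓
(6,3)Q 0/1 ✗

(0,0), (0,1), (6,3)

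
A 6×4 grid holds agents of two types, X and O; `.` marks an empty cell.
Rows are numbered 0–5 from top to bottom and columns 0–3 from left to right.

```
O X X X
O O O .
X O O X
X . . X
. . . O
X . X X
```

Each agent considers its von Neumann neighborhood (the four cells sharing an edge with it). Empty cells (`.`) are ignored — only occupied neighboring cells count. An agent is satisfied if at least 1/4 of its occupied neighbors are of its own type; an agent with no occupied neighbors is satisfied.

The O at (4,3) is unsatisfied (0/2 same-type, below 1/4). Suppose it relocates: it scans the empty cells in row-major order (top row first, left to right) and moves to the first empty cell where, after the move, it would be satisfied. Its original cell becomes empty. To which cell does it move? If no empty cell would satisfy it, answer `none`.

Vacating (4,3). Empty cells in order:
  (1,3): 1/3 same-type → satisfied — stop here.

(1,3)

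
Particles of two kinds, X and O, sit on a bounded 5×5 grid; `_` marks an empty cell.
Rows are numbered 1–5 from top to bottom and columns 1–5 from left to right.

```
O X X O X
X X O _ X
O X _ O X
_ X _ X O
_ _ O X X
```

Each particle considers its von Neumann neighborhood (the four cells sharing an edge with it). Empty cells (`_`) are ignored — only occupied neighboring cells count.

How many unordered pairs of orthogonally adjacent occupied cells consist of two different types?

Scan each occupied cell's neighbors to the right and below so each pair is counted once.
From row 1: 5 unlike of 8 pairs (running 5/8).
From row 2: 2 unlike of 5 pairs (running 7/13).
From row 3: 4 unlike of 5 pairs (running 11/18).
From row 4: 2 unlike of 3 pairs (running 13/21).
From row 5: 1 unlike of 2 pairs (running 14/23).
Total adjacent occupied pairs: 23; unlike-type pairs: 14.

14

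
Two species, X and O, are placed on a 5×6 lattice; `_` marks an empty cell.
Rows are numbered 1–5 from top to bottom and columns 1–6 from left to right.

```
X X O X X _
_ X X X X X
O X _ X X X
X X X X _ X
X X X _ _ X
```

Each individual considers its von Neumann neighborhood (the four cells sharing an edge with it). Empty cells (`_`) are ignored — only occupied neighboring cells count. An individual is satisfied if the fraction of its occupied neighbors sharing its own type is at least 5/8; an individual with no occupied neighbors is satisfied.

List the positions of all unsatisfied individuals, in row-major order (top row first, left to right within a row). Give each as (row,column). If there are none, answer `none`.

Row 1: (1,1)X 1/1 ok · (1,2)X 2/3 ok · (1,3)O 0/3 unhappy · (1,4)X 2/3 ok · (1,5)X 2/2 ok
Row 2: (2,2)X 3/3 ok · (2,3)X 2/3 ok · (2,4)X 4/4 ok · (2,5)X 4/4 ok · (2,6)X 2/2 ok
Row 3: (3,1)O 0/2 unhappy · (3,2)X 2/3 ok · (3,4)X 3/3 ok · (3,5)X 3/3 ok · (3,6)X 3/3 ok
Row 4: (4,1)X 2/3 ok · (4,2)X 4/4 ok · (4,3)X 3/3 ok · (4,4)X 2/2 ok · (4,6)X 2/2 ok
Row 5: (5,1)X 2/2 ok · (5,2)X 3/3 ok · (5,3)X 2/2 ok · (5,6)X 1/1 ok

(1,3), (3,1)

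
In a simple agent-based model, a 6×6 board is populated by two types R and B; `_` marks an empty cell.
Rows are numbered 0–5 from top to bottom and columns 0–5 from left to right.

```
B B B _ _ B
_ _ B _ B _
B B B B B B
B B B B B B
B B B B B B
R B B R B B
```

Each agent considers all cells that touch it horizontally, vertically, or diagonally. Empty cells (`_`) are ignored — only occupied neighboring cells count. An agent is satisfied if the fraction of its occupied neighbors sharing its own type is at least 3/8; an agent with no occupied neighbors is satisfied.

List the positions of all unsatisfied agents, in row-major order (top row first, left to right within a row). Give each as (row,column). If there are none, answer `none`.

(5,0), (5,3)

(0,0)B 1/1 satisfied
(0,1)B 3/3 satisfied
(0,2)B 2/2 satisfied
(0,5)B 1/1 satisfied
(1,2)B 5/5 satisfied
(1,4)B 4/4 satisfied
(2,0)B 3/3 satisfied
(2,1)B 6/6 satisfied
(2,2)B 6/6 satisfied
(2,3)B 7/7 satisfied
(2,4)B 6/6 satisfied
(2,5)B 4/4 satisfied
(3,0)B 5/5 satisfied
(3,1)B 8/8 satisfied
(3,2)B 8/8 satisfied
(3,3)B 8/8 satisfied
(3,4)B 8/8 satisfied
(3,5)B 5/5 satisfied
(4,0)B 4/5 satisfied
(4,1)B 7/8 satisfied
(4,2)B 7/8 satisfied
(4,3)B 7/8 satisfied
(4,4)B 7/8 satisfied
(4,5)B 5/5 satisfied
(5,0)R 0/3 not
(5,1)B 4/5 satisfied
(5,2)B 4/5 satisfied
(5,3)R 0/5 not
(5,4)B 4/5 satisfied
(5,5)B 3/3 satisfied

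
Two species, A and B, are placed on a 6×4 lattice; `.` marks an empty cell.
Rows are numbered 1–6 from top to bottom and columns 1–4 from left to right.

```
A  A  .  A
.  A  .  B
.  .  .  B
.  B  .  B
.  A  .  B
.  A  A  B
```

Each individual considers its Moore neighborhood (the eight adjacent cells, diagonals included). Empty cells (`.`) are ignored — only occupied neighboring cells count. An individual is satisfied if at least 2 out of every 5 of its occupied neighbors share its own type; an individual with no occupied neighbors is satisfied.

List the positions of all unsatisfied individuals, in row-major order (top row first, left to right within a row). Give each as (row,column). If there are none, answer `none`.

(1,1)A 2/2 ok
(1,2)A 2/2 ok
(1,4)A 0/1 unhappy
(2,2)A 2/2 ok
(2,4)B 1/2 ok
(3,4)B 2/2 ok
(4,2)B 0/1 unhappy
(4,4)B 2/2 ok
(5,2)A 2/3 ok
(5,4)B 2/3 ok
(6,2)A 2/2 ok
(6,3)A 2/4 ok
(6,4)B 1/2 ok

(1,4), (4,2)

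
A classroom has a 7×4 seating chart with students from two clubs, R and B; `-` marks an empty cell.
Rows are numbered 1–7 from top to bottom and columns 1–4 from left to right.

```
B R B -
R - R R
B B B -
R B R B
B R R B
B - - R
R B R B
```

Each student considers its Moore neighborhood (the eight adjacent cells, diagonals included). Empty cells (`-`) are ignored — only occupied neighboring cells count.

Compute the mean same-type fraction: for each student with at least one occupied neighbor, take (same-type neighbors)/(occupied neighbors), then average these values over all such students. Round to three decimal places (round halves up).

0.340

Row 1: (1,1)B 0/2 · (1,2)R 2/4 · (1,3)B 0/3
Row 2: (2,1)R 1/4 · (2,3)R 2/5 · (2,4)R 1/3
Row 3: (3,1)B 2/4 · (3,2)B 3/7 · (3,3)B 3/6
Row 4: (4,1)R 1/5 · (4,2)B 4/8 · (4,3)R 2/7 · (4,4)B 2/4
Row 5: (5,1)B 2/4 · (5,2)R 3/6 · (5,3)R 3/6 · (5,4)B 1/4
Row 6: (6,1)B 2/4 · (6,4)R 2/4
Row 7: (7,1)R 0/2 · (7,2)B 1/3 · (7,3)R 1/3 · (7,4)B 0/2
Sum over 23 students: 0/2 + 2/4 + 0/3 + 1/4 + 2/5 + 1/3 + 2/4 + 3/7 + 3/6 + 1/5 + 4/8 + 2/7 + 2/4 + 2/4 + 3/6 + 3/6 + 1/4 + 2/4 + 2/4 + 0/2 + 1/3 + 1/3 + 0/2 = 547/70; mean = 547/70 ÷ 23 = 547/1610 = 0.339751… → 0.340.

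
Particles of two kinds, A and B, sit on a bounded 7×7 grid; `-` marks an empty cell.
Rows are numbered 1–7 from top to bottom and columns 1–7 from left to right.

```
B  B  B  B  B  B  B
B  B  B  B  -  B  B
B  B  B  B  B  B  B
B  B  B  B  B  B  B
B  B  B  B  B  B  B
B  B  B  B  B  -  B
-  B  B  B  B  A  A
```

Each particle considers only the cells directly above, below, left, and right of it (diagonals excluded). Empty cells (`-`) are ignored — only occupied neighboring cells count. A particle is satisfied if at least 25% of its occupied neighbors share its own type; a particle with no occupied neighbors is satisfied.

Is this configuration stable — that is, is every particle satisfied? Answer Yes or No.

Yes

(1,1)B 2/2 ✓
(1,2)B 3/3 ✓
(1,3)B 3/3 ✓
(1,4)B 3/3 ✓
(1,5)B 2/2 ✓
(1,6)B 3/3 ✓
(1,7)B 2/2 ✓
(2,1)B 3/3 ✓
(2,2)B 4/4 ✓
(2,3)B 4/4 ✓
(2,4)B 3/3 ✓
(2,6)B 3/3 ✓
(2,7)B 3/3 ✓
(3,1)B 3/3 ✓
(3,2)B 4/4 ✓
(3,3)B 4/4 ✓
(3,4)B 4/4 ✓
(3,5)B 3/3 ✓
(3,6)B 4/4 ✓
(3,7)B 3/3 ✓
(4,1)B 3/3 ✓
(4,2)B 4/4 ✓
(4,3)B 4/4 ✓
(4,4)B 4/4 ✓
(4,5)B 4/4 ✓
(4,6)B 4/4 ✓
(4,7)B 3/3 ✓
(5,1)B 3/3 ✓
(5,2)B 4/4 ✓
(5,3)B 4/4 ✓
(5,4)B 4/4 ✓
(5,5)B 4/4 ✓
(5,6)B 3/3 ✓
(5,7)B 3/3 ✓
(6,1)B 2/2 ✓
(6,2)B 4/4 ✓
(6,3)B 4/4 ✓
(6,4)B 4/4 ✓
(6,5)B 3/3 ✓
(6,7)B 1/2 ✓
(7,2)B 2/2 ✓
(7,3)B 3/3 ✓
(7,4)B 3/3 ✓
(7,5)B 2/3 ✓
(7,6)A 1/2 ✓
(7,7)A 1/2 ✓
All meet the threshold, so the configuration is stable.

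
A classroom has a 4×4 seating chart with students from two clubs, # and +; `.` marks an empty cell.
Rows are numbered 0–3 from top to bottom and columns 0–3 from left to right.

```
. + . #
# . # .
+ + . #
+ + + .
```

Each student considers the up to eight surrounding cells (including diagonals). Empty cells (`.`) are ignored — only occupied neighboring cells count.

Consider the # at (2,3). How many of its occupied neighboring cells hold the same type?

1

Occupied neighbors of (2,3): (1,2)=#, (3,2)=+.
Same type (#): 1 of 2.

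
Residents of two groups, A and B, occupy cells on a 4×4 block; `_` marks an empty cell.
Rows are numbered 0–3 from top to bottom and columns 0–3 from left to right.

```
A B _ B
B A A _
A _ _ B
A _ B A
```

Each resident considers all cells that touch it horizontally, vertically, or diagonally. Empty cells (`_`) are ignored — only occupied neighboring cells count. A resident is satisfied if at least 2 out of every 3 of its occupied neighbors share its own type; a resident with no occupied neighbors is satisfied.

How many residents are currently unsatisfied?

9

(0,0)A 1/3 not
(0,1)B 1/4 not
(0,3)B 0/1 not
(1,0)B 1/4 not
(1,1)A 3/5 not
(1,2)A 1/4 not
(2,0)A 2/3 satisfied
(2,3)B 1/3 not
(3,0)A 1/1 satisfied
(3,2)B 1/2 not
(3,3)A 0/2 not
Unsatisfied: (0,0), (0,1), (0,3), (1,0), (1,1), (1,2), (2,3), (3,2), (3,3) — 9 in total.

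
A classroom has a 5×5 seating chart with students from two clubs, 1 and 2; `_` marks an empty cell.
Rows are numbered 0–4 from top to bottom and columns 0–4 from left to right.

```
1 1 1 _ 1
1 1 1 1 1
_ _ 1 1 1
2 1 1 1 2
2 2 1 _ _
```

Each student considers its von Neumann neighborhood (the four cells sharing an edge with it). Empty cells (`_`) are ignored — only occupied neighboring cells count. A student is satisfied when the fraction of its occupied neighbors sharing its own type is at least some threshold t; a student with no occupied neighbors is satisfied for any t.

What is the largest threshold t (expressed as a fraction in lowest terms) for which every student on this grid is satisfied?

0/1

Row 0: (0,0)1 2/2 · (0,1)1 3/3 · (0,2)1 2/2 · (0,4)1 1/1
Row 1: (1,0)1 2/2 · (1,1)1 3/3 · (1,2)1 4/4 · (1,3)1 3/3 · (1,4)1 3/3
Row 2: (2,2)1 3/3 · (2,3)1 4/4 · (2,4)1 2/3
Row 3: (3,0)2 1/2 · (3,1)1 1/3 · (3,2)1 4/4 · (3,3)1 2/3 · (3,4)2 0/2
Row 4: (4,0)2 2/2 · (4,1)2 1/3 · (4,2)1 1/2
The smallest same-type fraction is 0/2 at (3,4), which reduces to 0/1. Any threshold above that leaves this student unsatisfied.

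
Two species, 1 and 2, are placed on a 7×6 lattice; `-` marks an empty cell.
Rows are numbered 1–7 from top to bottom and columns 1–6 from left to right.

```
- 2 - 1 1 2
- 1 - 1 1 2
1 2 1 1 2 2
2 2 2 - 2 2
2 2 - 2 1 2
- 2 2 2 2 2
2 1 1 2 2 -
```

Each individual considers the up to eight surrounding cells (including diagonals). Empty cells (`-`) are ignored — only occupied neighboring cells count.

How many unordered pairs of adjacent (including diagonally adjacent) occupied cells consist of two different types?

Scan each occupied cell's neighbors to the right and below (and the two forward diagonals) so each pair is counted once.
From row 1: 4 unlike of 10 pairs (running 4/10).
From row 2: 5 unlike of 13 pairs (running 9/23).
From row 3: 9 unlike of 18 pairs (running 18/41).
From row 4: 2 unlike of 14 pairs (running 20/55).
From row 5: 5 unlike of 14 pairs (running 25/69).
From row 6: 5 unlike of 16 pairs (running 30/85).
From row 7: 2 unlike of 4 pairs (running 32/89).
Total adjacent occupied pairs: 89; unlike-type pairs: 32.

32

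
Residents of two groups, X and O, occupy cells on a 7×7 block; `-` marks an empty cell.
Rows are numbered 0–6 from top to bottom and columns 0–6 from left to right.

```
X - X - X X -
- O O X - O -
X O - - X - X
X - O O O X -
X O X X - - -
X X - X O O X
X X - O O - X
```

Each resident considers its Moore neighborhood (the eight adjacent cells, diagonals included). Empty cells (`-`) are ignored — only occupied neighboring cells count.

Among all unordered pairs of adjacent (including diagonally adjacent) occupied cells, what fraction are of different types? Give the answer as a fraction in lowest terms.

Scan each occupied cell's neighbors to the right and below (and the two forward diagonals) so each pair is counted once.
From row 0: 5 unlike of 8 pairs (running 5/8).
From row 1: 4 unlike of 8 pairs (running 9/16).
From row 2: 4 unlike of 8 pairs (running 13/24).
From row 3: 7 unlike of 11 pairs (running 20/35).
From row 4: 5 unlike of 11 pairs (running 25/46).
From row 5: 5 unlike of 15 pairs (running 30/61).
From row 6: 0 unlike of 2 pairs (running 30/63).
Total adjacent occupied pairs: 63; unlike-type pairs: 30.
30/63 reduces to 10/21.

10/21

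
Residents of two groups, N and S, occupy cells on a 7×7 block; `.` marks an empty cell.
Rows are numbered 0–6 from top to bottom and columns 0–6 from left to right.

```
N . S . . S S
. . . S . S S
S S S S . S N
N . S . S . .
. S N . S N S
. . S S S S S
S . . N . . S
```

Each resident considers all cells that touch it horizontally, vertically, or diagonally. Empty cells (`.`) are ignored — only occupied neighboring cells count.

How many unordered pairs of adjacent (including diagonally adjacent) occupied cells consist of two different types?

Scan each occupied cell's neighbors to the right and below (and the two forward diagonals) so each pair is counted once.
From row 0: 0 unlike of 6 pairs (running 0/6).
From row 1: 2 unlike of 7 pairs (running 2/13).
From row 2: 3 unlike of 11 pairs (running 5/24).
From row 3: 3 unlike of 5 pairs (running 8/29).
From row 4: 8 unlike of 14 pairs (running 16/43).
From row 5: 3 unlike of 9 pairs (running 19/52).
Total adjacent occupied pairs: 52; unlike-type pairs: 19.

19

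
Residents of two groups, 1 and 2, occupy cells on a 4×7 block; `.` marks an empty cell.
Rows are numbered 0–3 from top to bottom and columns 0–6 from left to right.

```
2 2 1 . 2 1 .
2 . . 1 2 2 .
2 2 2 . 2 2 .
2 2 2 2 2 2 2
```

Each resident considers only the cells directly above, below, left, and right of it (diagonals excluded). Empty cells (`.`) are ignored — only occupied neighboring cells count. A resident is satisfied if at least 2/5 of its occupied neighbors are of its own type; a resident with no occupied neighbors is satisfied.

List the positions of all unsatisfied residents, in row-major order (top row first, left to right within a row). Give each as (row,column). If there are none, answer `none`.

(0,2), (0,5), (1,3)

(0,0)2 2/2 satisfied
(0,1)2 1/2 satisfied
(0,2)1 0/1 not
(0,4)2 1/2 satisfied
(0,5)1 0/2 not
(1,0)2 2/2 satisfied
(1,3)1 0/1 not
(1,4)2 3/4 satisfied
(1,5)2 2/3 satisfied
(2,0)2 3/3 satisfied
(2,1)2 3/3 satisfied
(2,2)2 2/2 satisfied
(2,4)2 3/3 satisfied
(2,5)2 3/3 satisfied
(3,0)2 2/2 satisfied
(3,1)2 3/3 satisfied
(3,2)2 3/3 satisfied
(3,3)2 2/2 satisfied
(3,4)2 3/3 satisfied
(3,5)2 3/3 satisfied
(3,6)2 1/1 satisfied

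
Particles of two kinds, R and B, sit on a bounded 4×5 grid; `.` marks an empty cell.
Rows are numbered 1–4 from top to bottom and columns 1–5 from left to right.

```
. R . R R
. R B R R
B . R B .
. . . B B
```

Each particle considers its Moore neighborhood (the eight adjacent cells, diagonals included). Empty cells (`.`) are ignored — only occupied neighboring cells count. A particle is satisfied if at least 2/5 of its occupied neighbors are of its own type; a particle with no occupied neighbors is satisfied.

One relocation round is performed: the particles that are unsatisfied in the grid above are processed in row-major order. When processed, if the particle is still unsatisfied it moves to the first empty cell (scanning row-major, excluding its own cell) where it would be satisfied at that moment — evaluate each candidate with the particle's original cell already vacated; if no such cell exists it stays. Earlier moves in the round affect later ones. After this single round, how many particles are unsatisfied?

Initially unsatisfied (in order): (2,3), (3,1).
  (2,3) → (3,5).
  (3,1) → (4,1).
Resulting grid:
. R . R R
. R . R R
. . R B B
B . . B B
All satisfied now.

0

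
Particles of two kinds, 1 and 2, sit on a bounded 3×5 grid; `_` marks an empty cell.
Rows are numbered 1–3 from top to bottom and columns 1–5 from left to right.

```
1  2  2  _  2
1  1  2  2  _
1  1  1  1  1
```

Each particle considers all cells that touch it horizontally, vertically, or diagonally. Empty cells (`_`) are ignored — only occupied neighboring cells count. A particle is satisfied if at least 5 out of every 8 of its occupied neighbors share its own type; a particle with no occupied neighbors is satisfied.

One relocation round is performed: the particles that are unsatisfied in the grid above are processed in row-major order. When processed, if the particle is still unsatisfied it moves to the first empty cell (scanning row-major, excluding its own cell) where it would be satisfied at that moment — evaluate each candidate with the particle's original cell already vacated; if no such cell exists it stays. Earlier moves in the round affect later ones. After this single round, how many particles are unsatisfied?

5

Initially unsatisfied (in order): (1,2), (2,3), (2,4), (3,3), (3,4), (3,5).
  (1,2) → (1,4).
  (2,3): no empty cell satisfies it; stays.
  (2,4): no empty cell satisfies it; stays.
  (3,3): no empty cell satisfies it; stays.
  (3,4): no empty cell satisfies it; stays.
  (3,5): no empty cell satisfies it; stays.
Resulting grid:
1 _ 2 2 2
1 1 2 2 _
1 1 1 1 1
Unsatisfied now: (2,3), (2,4), (3,3), (3,4), (3,5).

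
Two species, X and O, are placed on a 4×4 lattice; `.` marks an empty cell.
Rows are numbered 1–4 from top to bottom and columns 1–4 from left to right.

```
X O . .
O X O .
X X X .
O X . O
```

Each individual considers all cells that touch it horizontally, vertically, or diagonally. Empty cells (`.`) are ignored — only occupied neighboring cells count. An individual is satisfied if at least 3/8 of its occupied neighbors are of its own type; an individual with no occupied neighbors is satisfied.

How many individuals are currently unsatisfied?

5

Row 1: (1,1)X 1/3 ✗ · (1,2)O 2/4 ✓
Row 2: (2,1)O 1/5 ✗ · (2,2)X 4/7 ✓ · (2,3)O 1/4 ✗
Row 3: (3,1)X 3/5 ✓ · (3,2)X 4/7 ✓ · (3,3)X 3/5 ✓
Row 4: (4,1)O 0/3 ✗ · (4,2)X 3/4 ✓ · (4,4)O 0/1 ✗
Unsatisfied: (1,1), (2,1), (2,3), (4,1), (4,4) — 5 in total.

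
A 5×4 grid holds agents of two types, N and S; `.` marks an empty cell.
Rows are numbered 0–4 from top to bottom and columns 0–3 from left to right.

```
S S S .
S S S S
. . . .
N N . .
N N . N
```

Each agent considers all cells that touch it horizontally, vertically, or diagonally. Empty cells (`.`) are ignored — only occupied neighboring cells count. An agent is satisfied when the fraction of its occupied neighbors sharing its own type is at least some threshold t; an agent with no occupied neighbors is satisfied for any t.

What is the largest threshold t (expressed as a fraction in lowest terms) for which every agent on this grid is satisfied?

1/1

(0,0)S 3/3
(0,1)S 5/5
(0,2)S 4/4
(1,0)S 3/3
(1,1)S 5/5
(1,2)S 4/4
(1,3)S 2/2
(3,0)N 3/3
(3,1)N 3/3
(4,0)N 3/3
(4,1)N 3/3
(4,3)N — no occupied neighbors
The smallest same-type fraction is 3/3 at (0,0), which reduces to 1/1. Any threshold above that leaves this agent unsatisfied.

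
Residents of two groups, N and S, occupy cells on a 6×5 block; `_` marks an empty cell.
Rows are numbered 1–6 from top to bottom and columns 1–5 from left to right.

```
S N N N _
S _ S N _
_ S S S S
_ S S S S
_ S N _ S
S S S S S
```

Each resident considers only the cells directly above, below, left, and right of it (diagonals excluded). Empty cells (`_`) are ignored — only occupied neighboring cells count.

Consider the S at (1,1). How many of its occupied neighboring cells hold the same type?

Occupied neighbors of (1,1): (2,1)=S, (1,2)=N.
Same type (S): 1 of 2.

1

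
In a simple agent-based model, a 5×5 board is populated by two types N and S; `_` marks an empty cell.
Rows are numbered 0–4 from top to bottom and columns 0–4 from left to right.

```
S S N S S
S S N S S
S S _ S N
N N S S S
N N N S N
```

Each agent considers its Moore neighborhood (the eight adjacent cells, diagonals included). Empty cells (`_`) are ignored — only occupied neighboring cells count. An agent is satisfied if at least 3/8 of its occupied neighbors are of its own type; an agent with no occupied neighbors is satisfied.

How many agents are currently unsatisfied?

4

Row 0: (0,0)S 3/3 ok · (0,1)S 3/5 ok · (0,2)N 1/5 unhappy · (0,3)S 3/5 ok · (0,4)S 3/3 ok
Row 1: (1,0)S 5/5 ok · (1,1)S 5/7 ok · (1,2)N 1/7 unhappy · (1,3)S 4/7 ok · (1,4)S 4/5 ok
Row 2: (2,0)S 3/5 ok · (2,1)S 4/7 ok · (2,3)S 5/7 ok · (2,4)N 0/5 unhappy
Row 3: (3,0)N 3/5 ok · (3,1)N 4/7 ok · (3,2)S 4/7 ok · (3,3)S 4/7 ok · (3,4)S 3/5 ok
Row 4: (4,0)N 3/3 ok · (4,1)N 4/5 ok · (4,2)N 2/5 ok · (4,3)S 3/5 ok · (4,4)N 0/3 unhappy
Unsatisfied: (0,2), (1,2), (2,4), (4,4) — 4 in total.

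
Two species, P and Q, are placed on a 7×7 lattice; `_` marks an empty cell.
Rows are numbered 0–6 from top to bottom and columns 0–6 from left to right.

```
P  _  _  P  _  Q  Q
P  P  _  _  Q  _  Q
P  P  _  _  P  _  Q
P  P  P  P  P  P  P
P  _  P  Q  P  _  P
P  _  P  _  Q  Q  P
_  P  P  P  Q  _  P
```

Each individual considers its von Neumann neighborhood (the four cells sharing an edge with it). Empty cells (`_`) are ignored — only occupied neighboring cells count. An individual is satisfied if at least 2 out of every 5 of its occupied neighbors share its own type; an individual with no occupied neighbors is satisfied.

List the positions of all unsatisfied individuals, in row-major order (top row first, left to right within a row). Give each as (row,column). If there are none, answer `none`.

(0,0)P 1/1 satisfied
(0,3)P 0/0 satisfied
(0,5)Q 1/1 satisfied
(0,6)Q 2/2 satisfied
(1,0)P 3/3 satisfied
(1,1)P 2/2 satisfied
(1,4)Q 0/1 not
(1,6)Q 2/2 satisfied
(2,0)P 3/3 satisfied
(2,1)P 3/3 satisfied
(2,4)P 1/2 satisfied
(2,6)Q 1/2 satisfied
(3,0)P 3/3 satisfied
(3,1)P 3/3 satisfied
(3,2)P 3/3 satisfied
(3,3)P 2/3 satisfied
(3,4)P 4/4 satisfied
(3,5)P 2/2 satisfied
(3,6)P 2/3 satisfied
(4,0)P 2/2 satisfied
(4,2)P 2/3 satisfied
(4,3)Q 0/3 not
(4,4)P 1/3 not
(4,6)P 2/2 satisfied
(5,0)P 1/1 satisfied
(5,2)P 2/2 satisfied
(5,4)Q 2/3 satisfied
(5,5)Q 1/2 satisfied
(5,6)P 2/3 satisfied
(6,1)P 1/1 satisfied
(6,2)P 3/3 satisfied
(6,3)P 1/2 satisfied
(6,4)Q 1/2 satisfied
(6,6)P 1/1 satisfied

(1,4), (4,3), (4,4)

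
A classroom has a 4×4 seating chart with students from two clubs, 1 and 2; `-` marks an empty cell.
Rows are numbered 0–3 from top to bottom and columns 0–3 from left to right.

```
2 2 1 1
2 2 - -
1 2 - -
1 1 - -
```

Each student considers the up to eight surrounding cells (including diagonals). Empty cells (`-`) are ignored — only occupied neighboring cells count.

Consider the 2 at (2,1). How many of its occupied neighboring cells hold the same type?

Occupied neighbors of (2,1): (1,0)=2, (1,1)=2, (2,0)=1, (3,0)=1, (3,1)=1.
Same type (2): 2 of 5.

2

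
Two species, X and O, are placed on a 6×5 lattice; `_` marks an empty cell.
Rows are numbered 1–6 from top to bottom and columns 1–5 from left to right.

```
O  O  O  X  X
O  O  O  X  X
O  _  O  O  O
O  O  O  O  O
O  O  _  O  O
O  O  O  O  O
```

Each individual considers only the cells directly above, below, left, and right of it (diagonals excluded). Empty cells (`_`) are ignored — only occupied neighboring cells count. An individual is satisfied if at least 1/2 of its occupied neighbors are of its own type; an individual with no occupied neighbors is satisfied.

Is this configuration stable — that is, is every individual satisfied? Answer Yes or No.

(1,1)O 2/2 ok
(1,2)O 3/3 ok
(1,3)O 2/3 ok
(1,4)X 2/3 ok
(1,5)X 2/2 ok
(2,1)O 3/3 ok
(2,2)O 3/3 ok
(2,3)O 3/4 ok
(2,4)X 2/4 ok
(2,5)X 2/3 ok
(3,1)O 2/2 ok
(3,3)O 3/3 ok
(3,4)O 3/4 ok
(3,5)O 2/3 ok
(4,1)O 3/3 ok
(4,2)O 3/3 ok
(4,3)O 3/3 ok
(4,4)O 4/4 ok
(4,5)O 3/3 ok
(5,1)O 3/3 ok
(5,2)O 3/3 ok
(5,4)O 3/3 ok
(5,5)O 3/3 ok
(6,1)O 2/2 ok
(6,2)O 3/3 ok
(6,3)O 2/2 ok
(6,4)O 3/3 ok
(6,5)O 2/2 ok
All meet the threshold, so the configuration is stable.

Yes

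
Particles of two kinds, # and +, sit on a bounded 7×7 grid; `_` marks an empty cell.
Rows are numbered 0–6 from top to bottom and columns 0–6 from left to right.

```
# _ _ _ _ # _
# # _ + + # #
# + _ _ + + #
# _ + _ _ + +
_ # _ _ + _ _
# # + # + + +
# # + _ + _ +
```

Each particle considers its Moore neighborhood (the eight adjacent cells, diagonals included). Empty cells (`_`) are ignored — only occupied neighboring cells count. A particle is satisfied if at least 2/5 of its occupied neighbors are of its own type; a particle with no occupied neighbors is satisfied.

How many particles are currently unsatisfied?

(0,0)# 2/2 ✓
(0,5)# 2/3 ✓
(1,0)# 3/4 ✓
(1,1)# 3/4 ✓
(1,3)+ 2/2 ✓
(1,4)+ 3/5 ✓
(1,5)# 3/6 ✓
(1,6)# 3/4 ✓
(2,0)# 3/4 ✓
(2,1)+ 1/5 ✗
(2,4)+ 4/5 ✓
(2,5)+ 4/7 ✓
(2,6)# 2/5 ✓
(3,0)# 2/3 ✓
(3,2)+ 1/2 ✓
(3,5)+ 4/5 ✓
(3,6)+ 2/3 ✓
(4,1)# 3/5 ✓
(4,4)+ 3/4 ✓
(5,0)# 4/4 ✓
(5,1)# 4/6 ✓
(5,2)+ 1/5 ✗
(5,3)# 0/5 ✗
(5,4)+ 3/4 ✓
(5,5)+ 5/5 ✓
(5,6)+ 2/2 ✓
(6,0)# 3/3 ✓
(6,1)# 3/5 ✓
(6,2)+ 1/4 ✗
(6,4)+ 2/3 ✓
(6,6)+ 2/2 ✓
Unsatisfied: (2,1), (5,2), (5,3), (6,2) — 4 in total.

4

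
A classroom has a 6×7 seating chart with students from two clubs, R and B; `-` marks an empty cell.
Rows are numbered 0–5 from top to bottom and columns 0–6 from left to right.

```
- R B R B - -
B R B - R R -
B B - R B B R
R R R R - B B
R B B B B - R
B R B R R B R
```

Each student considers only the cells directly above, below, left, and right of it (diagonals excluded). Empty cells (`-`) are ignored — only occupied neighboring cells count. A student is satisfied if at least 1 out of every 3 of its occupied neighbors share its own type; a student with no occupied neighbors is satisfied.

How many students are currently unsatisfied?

8

(0,1)R 1/2 ok
(0,2)B 1/3 ok
(0,3)R 0/2 unhappy
(0,4)B 0/2 unhappy
(1,0)B 1/2 ok
(1,1)R 1/4 unhappy
(1,2)B 1/2 ok
(1,4)R 1/3 ok
(1,5)R 1/2 ok
(2,0)B 2/3 ok
(2,1)B 1/3 ok
(2,3)R 1/2 ok
(2,4)B 1/3 ok
(2,5)B 2/4 ok
(2,6)R 0/2 unhappy
(3,0)R 2/3 ok
(3,1)R 2/4 ok
(3,2)R 2/3 ok
(3,3)R 2/3 ok
(3,5)B 2/2 ok
(3,6)B 1/3 ok
(4,0)R 1/3 ok
(4,1)B 1/4 unhappy
(4,2)B 3/4 ok
(4,3)B 2/4 ok
(4,4)B 1/2 ok
(4,6)R 1/2 ok
(5,0)B 0/2 unhappy
(5,1)R 0/3 unhappy
(5,2)B 1/3 ok
(5,3)R 1/3 ok
(5,4)R 1/3 ok
(5,5)B 0/2 unhappy
(5,6)R 1/2 ok
Unsatisfied: (0,3), (0,4), (1,1), (2,6), (4,1), (5,0), (5,1), (5,5) — 8 in total.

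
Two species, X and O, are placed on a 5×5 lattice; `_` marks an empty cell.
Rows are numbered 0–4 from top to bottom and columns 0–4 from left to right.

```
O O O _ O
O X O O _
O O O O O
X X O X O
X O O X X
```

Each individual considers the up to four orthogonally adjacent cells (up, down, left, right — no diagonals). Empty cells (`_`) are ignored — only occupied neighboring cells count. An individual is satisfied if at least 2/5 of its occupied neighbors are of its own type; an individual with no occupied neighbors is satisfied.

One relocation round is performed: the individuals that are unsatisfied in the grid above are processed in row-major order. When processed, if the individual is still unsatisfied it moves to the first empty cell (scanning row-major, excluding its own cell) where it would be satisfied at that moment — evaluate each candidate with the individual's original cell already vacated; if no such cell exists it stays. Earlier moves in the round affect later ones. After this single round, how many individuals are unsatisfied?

Initially unsatisfied (in order): (1,1), (3,1), (3,3), (3,4), (4,1).
  (1,1): no empty cell satisfies it; stays.
  (3,1): no empty cell satisfies it; stays.
  (3,3): no empty cell satisfies it; stays.
  (3,4) → (0,3).
  (4,1) → (1,4).
Resulting grid:
O O O O O
O X O O O
O O O O O
X X O X _
X _ O X X
Unsatisfied now: (1,1), (3,1), (3,3).

3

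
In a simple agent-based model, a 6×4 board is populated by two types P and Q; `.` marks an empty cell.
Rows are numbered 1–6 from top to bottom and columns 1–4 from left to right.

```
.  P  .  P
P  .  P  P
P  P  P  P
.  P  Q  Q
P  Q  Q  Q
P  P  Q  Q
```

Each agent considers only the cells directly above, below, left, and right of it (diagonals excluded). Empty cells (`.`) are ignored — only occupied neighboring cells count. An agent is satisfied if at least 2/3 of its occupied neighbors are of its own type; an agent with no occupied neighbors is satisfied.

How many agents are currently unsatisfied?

5

Row 1: (1,2)P 0/0 satisfied · (1,4)P 1/1 satisfied
Row 2: (2,1)P 1/1 satisfied · (2,3)P 2/2 satisfied · (2,4)P 3/3 satisfied
Row 3: (3,1)P 2/2 satisfied · (3,2)P 3/3 satisfied · (3,3)P 3/4 satisfied · (3,4)P 2/3 satisfied
Row 4: (4,2)P 1/3 not · (4,3)Q 2/4 not · (4,4)Q 2/3 satisfied
Row 5: (5,1)P 1/2 not · (5,2)Q 1/4 not · (5,3)Q 4/4 satisfied · (5,4)Q 3/3 satisfied
Row 6: (6,1)P 2/2 satisfied · (6,2)P 1/3 not · (6,3)Q 2/3 satisfied · (6,4)Q 2/2 satisfied
Unsatisfied: (4,2), (4,3), (5,1), (5,2), (6,2) — 5 in total.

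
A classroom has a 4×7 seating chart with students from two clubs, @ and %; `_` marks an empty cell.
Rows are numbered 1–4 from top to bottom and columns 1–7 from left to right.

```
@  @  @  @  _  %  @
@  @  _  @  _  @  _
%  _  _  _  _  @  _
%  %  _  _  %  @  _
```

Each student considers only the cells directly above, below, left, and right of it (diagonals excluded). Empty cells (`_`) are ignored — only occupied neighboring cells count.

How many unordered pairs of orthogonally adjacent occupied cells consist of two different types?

4

Scan each occupied cell's neighbors to the right and below so each pair is counted once.
Row 1: @(1,1)–@(1,2)= @(1,1)–@(2,1)= @(1,2)–@(1,3)= @(1,2)–@(2,2)= @(1,3)–@(1,4)= @(1,4)–@(2,4)= %(1,6)–@(1,7)≠ %(1,6)–@(2,6)≠  → 2/8 unlike.
Row 2: @(2,1)–@(2,2)= @(2,1)–%(3,1)≠ @(2,6)–@(3,6)=  → 1/3 unlike.
Row 3: %(3,1)–%(4,1)= @(3,6)–@(4,6)=  → 0/2 unlike.
Row 4: %(4,1)–%(4,2)= %(4,5)–@(4,6)≠  → 1/2 unlike.
Total adjacent occupied pairs: 15; unlike-type pairs: 4.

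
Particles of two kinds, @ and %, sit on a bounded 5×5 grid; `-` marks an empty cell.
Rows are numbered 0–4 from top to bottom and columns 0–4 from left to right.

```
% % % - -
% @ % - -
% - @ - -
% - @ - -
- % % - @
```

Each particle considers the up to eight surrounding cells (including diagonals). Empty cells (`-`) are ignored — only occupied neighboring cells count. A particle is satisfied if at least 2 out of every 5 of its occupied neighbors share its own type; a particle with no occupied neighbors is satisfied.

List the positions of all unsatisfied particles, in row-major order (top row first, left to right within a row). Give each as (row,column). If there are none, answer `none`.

(1,1), (3,2)

Row 0: (0,0)% 2/3 ✓ · (0,1)% 4/5 ✓ · (0,2)% 2/3 ✓
Row 1: (1,0)% 3/4 ✓ · (1,1)@ 1/7 ✗ · (1,2)% 2/4 ✓
Row 2: (2,0)% 2/3 ✓ · (2,2)@ 2/3 ✓
Row 3: (3,0)% 2/2 ✓ · (3,2)@ 1/3 ✗
Row 4: (4,1)% 2/3 ✓ · (4,2)% 1/2 ✓ · (4,4)@ 0/0 ✓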